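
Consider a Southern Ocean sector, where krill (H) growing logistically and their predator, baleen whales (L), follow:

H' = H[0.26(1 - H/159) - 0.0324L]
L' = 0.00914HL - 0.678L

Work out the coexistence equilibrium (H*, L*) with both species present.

H* ≈ 74.2, L* ≈ 4.28

From dL/dt = 0 with L > 0: 0.00914H* = 0.678, so H* = 74.2.
Substitute into dH/dt = 0: 0.26(1 - 74.2/159) = 0.0324L*.
The bracket is 0.533, giving L* = 0.139/0.0324 = 4.28.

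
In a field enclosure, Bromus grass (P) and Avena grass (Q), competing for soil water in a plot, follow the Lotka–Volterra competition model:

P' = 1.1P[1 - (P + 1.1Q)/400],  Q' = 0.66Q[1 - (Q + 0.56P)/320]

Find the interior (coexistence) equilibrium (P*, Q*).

Setting both brackets to zero gives the nullclines P + 1.1Q = 400 and 0.56P + Q = 320.
Substituting Q = 320 - 0.56P into the first: P(1 - 1.1·0.56) = 400 - 1.1·320.
So P* = 48/0.384 = 125, and then Q* = 320 - 0.56·125 = 250.

P* ≈ 125, Q* ≈ 250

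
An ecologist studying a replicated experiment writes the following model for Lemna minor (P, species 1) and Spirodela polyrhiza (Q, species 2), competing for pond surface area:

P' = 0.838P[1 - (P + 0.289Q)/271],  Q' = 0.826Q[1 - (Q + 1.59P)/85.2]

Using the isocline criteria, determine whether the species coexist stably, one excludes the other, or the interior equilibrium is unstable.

species 1 excludes species 2

Compare the nullcline intercepts: K1/α12 = 271/0.289 = 938 > K2 = 85.2; K2/α21 = 85.2/1.59 = 53.6 < K1 = 271.
Since the inequalities point opposite ways, species 1 can invade but species 2 cannot.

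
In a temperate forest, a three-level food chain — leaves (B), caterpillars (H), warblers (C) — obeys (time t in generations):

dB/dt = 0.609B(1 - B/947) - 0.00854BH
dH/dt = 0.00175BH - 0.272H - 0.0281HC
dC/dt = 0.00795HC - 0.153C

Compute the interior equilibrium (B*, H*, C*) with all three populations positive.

B* ≈ 691, H* ≈ 19.2, C* ≈ 33.4

From dC/dt = 0: 0.00795H* = 0.153, so H* = 19.2.
From dB/dt = 0: 0.609(1 - B*/947) = 0.00854·19.2, giving B* = 947·(1 - 0.27) = 691.
From dH/dt = 0: 0.00175·691 - 0.272 = 0.0281C*, so C* = 0.938/0.0281 = 33.4.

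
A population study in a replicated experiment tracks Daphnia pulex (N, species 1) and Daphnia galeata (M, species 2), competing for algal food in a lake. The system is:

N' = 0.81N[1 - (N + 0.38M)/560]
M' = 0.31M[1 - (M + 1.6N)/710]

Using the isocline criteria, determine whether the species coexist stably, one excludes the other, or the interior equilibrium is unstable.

Compare the nullcline intercepts: K1/α12 = 560/0.38 = 1470 > K2 = 710; K2/α21 = 710/1.6 = 444 < K1 = 560.
Since the inequalities point opposite ways, species 1 can invade but species 2 cannot.

species 1 excludes species 2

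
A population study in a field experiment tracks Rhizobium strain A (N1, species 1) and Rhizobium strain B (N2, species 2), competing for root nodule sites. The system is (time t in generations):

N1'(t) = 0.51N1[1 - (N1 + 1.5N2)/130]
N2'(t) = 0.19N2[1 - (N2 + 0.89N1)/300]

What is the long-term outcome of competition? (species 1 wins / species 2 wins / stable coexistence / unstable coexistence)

Compare the nullcline intercepts: K1/α12 = 130/1.5 = 86.7 < K2 = 300; K2/α21 = 300/0.89 = 337 > K1 = 130.
Since the inequalities point opposite ways, species 2 can invade but species 1 cannot.

species 2 excludes species 1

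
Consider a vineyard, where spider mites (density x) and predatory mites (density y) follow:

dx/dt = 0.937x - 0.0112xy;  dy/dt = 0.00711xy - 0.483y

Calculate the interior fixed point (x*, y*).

Set dy/dt = 0 with y > 0: 0.00711x - 0.483 = 0, so x* = 0.483/0.00711 = 67.9.
Set dx/dt = 0 with x > 0: 0.937 - 0.0112y = 0, so y* = 0.937/0.0112 = 83.7.

x* ≈ 67.9, y* ≈ 83.7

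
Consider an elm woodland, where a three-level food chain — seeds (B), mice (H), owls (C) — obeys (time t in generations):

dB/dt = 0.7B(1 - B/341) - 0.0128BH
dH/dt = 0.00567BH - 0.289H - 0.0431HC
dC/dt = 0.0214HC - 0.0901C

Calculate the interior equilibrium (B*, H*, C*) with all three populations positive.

B* ≈ 315, H* ≈ 4.21, C* ≈ 34.7

From dC/dt = 0: 0.0214H* = 0.0901, so H* = 4.21.
From dB/dt = 0: 0.7(1 - B*/341) = 0.0128·4.21, giving B* = 341·(1 - 0.077) = 315.
From dH/dt = 0: 0.00567·315 - 0.289 = 0.0431C*, so C* = 1.5/0.0431 = 34.7.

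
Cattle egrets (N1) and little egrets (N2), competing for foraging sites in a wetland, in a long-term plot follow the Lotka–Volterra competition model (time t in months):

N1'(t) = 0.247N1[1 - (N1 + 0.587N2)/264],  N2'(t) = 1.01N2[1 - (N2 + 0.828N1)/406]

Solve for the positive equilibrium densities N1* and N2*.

Setting both brackets to zero gives the nullclines N1 + 0.587N2 = 264 and 0.828N1 + N2 = 406.
Substituting N2 = 406 - 0.828N1 into the first: N1(1 - 0.587·0.828) = 264 - 0.587·406.
So N1* = 25.7/0.514 = 50, and then N2* = 406 - 0.828·50 = 365.

N1* ≈ 50, N2* ≈ 365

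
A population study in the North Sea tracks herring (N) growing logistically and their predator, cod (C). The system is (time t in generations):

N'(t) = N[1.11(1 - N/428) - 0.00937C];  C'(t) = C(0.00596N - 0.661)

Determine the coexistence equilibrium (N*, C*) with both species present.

N* ≈ 111, C* ≈ 87.8

From dC/dt = 0 with C > 0: 0.00596N* = 0.661, so N* = 111.
Substitute into dN/dt = 0: 1.11(1 - 111/428) = 0.00937C*.
The bracket is 0.741, giving C* = 0.822/0.00937 = 87.8.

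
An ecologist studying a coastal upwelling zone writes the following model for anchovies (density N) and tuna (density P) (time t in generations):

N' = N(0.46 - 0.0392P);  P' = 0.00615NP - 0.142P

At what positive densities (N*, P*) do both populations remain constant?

N* ≈ 23.1, P* ≈ 11.7

Set dP/dt = 0 with P > 0: 0.00615N - 0.142 = 0, so N* = 0.142/0.00615 = 23.1.
Set dN/dt = 0 with N > 0: 0.46 - 0.0392P = 0, so P* = 0.46/0.0392 = 11.7.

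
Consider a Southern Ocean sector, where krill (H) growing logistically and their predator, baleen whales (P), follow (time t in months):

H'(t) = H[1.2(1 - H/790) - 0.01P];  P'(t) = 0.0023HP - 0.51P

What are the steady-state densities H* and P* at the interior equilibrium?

From dP/dt = 0 with P > 0: 0.0023H* = 0.51, so H* = 222.
Substitute into dH/dt = 0: 1.2(1 - 222/790) = 0.01P*.
The bracket is 0.719, giving P* = 0.863/0.01 = 86.3.

H* ≈ 222, P* ≈ 86.3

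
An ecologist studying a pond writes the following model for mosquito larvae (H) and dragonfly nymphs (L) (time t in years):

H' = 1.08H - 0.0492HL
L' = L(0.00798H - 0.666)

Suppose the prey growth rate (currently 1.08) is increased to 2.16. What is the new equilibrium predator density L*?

L* ≈ 43.9

At the interior fixed point, setting dH/dt = 0 with H > 0 fixes L* = (prey growth rate)/(HL coefficient) — independent of the other coefficients.
With the change, L* = 2.16/0.0492 = 43.9; it rises from 22.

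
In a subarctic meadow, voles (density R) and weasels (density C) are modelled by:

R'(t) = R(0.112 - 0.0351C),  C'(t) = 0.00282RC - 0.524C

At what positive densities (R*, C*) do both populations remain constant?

R* ≈ 186, C* ≈ 3.19

Set dC/dt = 0 with C > 0: 0.00282R - 0.524 = 0, so R* = 0.524/0.00282 = 186.
Set dR/dt = 0 with R > 0: 0.112 - 0.0351C = 0, so C* = 0.112/0.0351 = 3.19.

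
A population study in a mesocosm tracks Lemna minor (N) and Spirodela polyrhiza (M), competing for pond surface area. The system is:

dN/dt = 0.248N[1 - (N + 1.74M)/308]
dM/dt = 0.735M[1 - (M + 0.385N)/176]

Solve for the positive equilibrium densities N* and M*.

N* ≈ 5.33, M* ≈ 174

Setting both brackets to zero gives the nullclines N + 1.74M = 308 and 0.385N + M = 176.
Substituting M = 176 - 0.385N into the first: N(1 - 1.74·0.385) = 308 - 1.74·176.
So N* = 1.76/0.33 = 5.33, and then M* = 176 - 0.385·5.33 = 174.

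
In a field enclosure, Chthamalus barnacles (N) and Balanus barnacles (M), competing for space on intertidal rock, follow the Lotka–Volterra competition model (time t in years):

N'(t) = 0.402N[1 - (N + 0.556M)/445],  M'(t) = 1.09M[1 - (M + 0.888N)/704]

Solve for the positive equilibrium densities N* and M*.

N* ≈ 106, M* ≈ 610

Setting both brackets to zero gives the nullclines N + 0.556M = 445 and 0.888N + M = 704.
Substituting M = 704 - 0.888N into the first: N(1 - 0.556·0.888) = 445 - 0.556·704.
So N* = 53.6/0.506 = 106, and then M* = 704 - 0.888·106 = 610.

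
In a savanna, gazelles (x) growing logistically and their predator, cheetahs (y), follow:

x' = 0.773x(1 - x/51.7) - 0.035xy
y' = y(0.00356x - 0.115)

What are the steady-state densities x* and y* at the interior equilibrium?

From dy/dt = 0 with y > 0: 0.00356x* = 0.115, so x* = 32.3.
Substitute into dx/dt = 0: 0.773(1 - 32.3/51.7) = 0.035y*.
The bracket is 0.375, giving y* = 0.29/0.035 = 8.29.

x* ≈ 32.3, y* ≈ 8.29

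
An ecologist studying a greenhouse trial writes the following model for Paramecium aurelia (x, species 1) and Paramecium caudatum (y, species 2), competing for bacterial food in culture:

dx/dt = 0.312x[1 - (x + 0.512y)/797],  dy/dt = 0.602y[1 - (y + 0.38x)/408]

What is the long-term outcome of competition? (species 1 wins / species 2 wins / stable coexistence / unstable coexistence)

Compare the nullcline intercepts: K1/α12 = 797/0.512 = 1560 > K2 = 408; K2/α21 = 408/0.38 = 1070 > K1 = 797.
Since both inequalities hold, each species can invade when rare, so the interior equilibrium is stable.

stable coexistence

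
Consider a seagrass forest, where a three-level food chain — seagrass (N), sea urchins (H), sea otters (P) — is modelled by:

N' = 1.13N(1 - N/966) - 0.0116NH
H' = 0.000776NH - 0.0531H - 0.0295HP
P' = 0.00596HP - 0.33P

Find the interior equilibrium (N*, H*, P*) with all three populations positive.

From dP/dt = 0: 0.00596H* = 0.33, so H* = 55.4.
From dN/dt = 0: 1.13(1 - N*/966) = 0.0116·55.4, giving N* = 966·(1 - 0.568) = 417.
From dH/dt = 0: 0.000776·417 - 0.0531 = 0.0295P*, so P* = 0.27/0.0295 = 9.17.

N* ≈ 417, H* ≈ 55.4, P* ≈ 9.17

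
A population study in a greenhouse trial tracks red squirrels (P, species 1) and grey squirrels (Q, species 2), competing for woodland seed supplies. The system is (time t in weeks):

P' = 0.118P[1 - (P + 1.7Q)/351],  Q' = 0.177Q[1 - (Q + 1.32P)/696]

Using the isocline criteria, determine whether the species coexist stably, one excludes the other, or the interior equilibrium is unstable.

Compare the nullcline intercepts: K1/α12 = 351/1.7 = 206 < K2 = 696; K2/α21 = 696/1.32 = 527 > K1 = 351.
Since the inequalities point opposite ways, species 2 can invade but species 1 cannot.

species 2 excludes species 1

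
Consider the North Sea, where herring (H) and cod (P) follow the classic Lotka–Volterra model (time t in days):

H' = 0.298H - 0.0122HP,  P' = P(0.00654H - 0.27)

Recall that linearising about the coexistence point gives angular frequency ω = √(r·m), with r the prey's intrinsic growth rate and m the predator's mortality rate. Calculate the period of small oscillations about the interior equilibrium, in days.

T ≈ 22.2 days

Here r = 0.298 and m = 0.27, so r·m = 0.0805.
ω = √0.0805 = 0.284 per day, hence T = 2π/ω ≈ 22.2 days.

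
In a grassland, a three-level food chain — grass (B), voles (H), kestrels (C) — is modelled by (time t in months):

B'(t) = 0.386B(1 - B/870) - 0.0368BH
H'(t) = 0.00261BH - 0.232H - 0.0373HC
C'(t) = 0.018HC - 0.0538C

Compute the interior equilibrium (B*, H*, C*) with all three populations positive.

From dC/dt = 0: 0.018H* = 0.0538, so H* = 2.99.
From dB/dt = 0: 0.386(1 - B*/870) = 0.0368·2.99, giving B* = 870·(1 - 0.285) = 622.
From dH/dt = 0: 0.00261·622 - 0.232 = 0.0373C*, so C* = 1.39/0.0373 = 37.3.

B* ≈ 622, H* ≈ 2.99, C* ≈ 37.3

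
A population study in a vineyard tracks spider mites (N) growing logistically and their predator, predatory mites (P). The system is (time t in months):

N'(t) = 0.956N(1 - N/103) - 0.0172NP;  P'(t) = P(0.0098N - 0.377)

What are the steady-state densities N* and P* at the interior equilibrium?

N* ≈ 38.5, P* ≈ 34.8

From dP/dt = 0 with P > 0: 0.0098N* = 0.377, so N* = 38.5.
Substitute into dN/dt = 0: 0.956(1 - 38.5/103) = 0.0172P*.
The bracket is 0.627, giving P* = 0.599/0.0172 = 34.8.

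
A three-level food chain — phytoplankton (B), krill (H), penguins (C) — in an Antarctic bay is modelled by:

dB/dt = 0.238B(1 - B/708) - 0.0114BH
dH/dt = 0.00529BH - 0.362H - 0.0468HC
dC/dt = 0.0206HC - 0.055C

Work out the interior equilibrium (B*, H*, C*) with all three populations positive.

From dC/dt = 0: 0.0206H* = 0.055, so H* = 2.67.
From dB/dt = 0: 0.238(1 - B*/708) = 0.0114·2.67, giving B* = 708·(1 - 0.128) = 617.
From dH/dt = 0: 0.00529·617 - 0.362 = 0.0468C*, so C* = 2.9/0.0468 = 62.1.

B* ≈ 617, H* ≈ 2.67, C* ≈ 62.1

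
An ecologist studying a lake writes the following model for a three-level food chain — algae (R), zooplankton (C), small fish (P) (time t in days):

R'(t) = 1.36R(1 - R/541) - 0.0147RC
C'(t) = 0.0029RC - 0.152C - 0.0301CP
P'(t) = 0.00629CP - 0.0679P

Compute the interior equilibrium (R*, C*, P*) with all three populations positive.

From dP/dt = 0: 0.00629C* = 0.0679, so C* = 10.8.
From dR/dt = 0: 1.36(1 - R*/541) = 0.0147·10.8, giving R* = 541·(1 - 0.117) = 478.
From dC/dt = 0: 0.0029·478 - 0.152 = 0.0301P*, so P* = 1.23/0.0301 = 41.

R* ≈ 478, C* ≈ 10.8, P* ≈ 41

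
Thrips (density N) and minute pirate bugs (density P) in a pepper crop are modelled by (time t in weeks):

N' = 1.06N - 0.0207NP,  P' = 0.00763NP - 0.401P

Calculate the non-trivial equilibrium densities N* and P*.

N* ≈ 52.6, P* ≈ 51.2

Set dP/dt = 0 with P > 0: 0.00763N - 0.401 = 0, so N* = 0.401/0.00763 = 52.6.
Set dN/dt = 0 with N > 0: 1.06 - 0.0207P = 0, so P* = 1.06/0.0207 = 51.2.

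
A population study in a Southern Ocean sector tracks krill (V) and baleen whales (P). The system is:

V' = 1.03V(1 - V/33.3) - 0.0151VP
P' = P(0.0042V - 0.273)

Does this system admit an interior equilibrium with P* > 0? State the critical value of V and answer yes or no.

Threshold V = 65; K < 65, so no, the predator goes extinct.

The predator equation gives dP/dt > 0 only when V > 0.273/0.0042 = 65.
Without the predator, V → K = 33.3. Since 33.3 < 65, the predator cannot invade.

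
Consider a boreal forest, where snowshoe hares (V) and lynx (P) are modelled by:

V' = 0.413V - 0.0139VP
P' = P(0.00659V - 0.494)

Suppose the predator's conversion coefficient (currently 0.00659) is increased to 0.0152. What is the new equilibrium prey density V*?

At the interior fixed point, setting dP/dt = 0 with P > 0 fixes V* = (predator death rate)/(VP coefficient) — independent of the other coefficients.
With the change, V* = 0.494/0.0152 = 32.5; it falls from 75.

V* ≈ 32.5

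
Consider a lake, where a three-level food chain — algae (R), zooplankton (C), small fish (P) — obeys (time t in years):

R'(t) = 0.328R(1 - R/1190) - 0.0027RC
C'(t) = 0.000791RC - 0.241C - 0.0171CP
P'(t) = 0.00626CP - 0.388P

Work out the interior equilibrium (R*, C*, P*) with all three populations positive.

R* ≈ 583, C* ≈ 62, P* ≈ 12.9

From dP/dt = 0: 0.00626C* = 0.388, so C* = 62.
From dR/dt = 0: 0.328(1 - R*/1190) = 0.0027·62, giving R* = 1190·(1 - 0.51) = 583.
From dC/dt = 0: 0.000791·583 - 0.241 = 0.0171P*, so P* = 0.22/0.0171 = 12.9.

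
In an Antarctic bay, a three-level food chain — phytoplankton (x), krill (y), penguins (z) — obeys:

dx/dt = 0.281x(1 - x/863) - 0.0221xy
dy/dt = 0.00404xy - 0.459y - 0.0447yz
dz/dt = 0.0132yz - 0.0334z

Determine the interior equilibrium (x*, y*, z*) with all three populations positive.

x* ≈ 691, y* ≈ 2.53, z* ≈ 52.2

From dz/dt = 0: 0.0132y* = 0.0334, so y* = 2.53.
From dx/dt = 0: 0.281(1 - x*/863) = 0.0221·2.53, giving x* = 863·(1 - 0.199) = 691.
From dy/dt = 0: 0.00404·691 - 0.459 = 0.0447z*, so z* = 2.33/0.0447 = 52.2.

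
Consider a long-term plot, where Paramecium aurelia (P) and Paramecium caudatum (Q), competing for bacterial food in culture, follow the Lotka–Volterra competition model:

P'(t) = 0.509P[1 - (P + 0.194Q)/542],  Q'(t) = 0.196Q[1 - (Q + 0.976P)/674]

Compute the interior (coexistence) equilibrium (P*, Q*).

Setting both brackets to zero gives the nullclines P + 0.194Q = 542 and 0.976P + Q = 674.
Substituting Q = 674 - 0.976P into the first: P(1 - 0.194·0.976) = 542 - 0.194·674.
So P* = 411/0.811 = 507, and then Q* = 674 - 0.976·507 = 179.

P* ≈ 507, Q* ≈ 179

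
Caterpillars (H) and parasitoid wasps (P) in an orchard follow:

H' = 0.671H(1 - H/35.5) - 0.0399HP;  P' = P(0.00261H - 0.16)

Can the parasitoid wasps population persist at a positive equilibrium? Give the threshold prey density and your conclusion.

The predator equation gives dP/dt > 0 only when H > 0.16/0.00261 = 61.3.
Without the predator, H → K = 35.5. Since 35.5 < 61.3, the predator cannot invade.

Threshold H = 61.3; K < 61.3, so no, the predator goes extinct.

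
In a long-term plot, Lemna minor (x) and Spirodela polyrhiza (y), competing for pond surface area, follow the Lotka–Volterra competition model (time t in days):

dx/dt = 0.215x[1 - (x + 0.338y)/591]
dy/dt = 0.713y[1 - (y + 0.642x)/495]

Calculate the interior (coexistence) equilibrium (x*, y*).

Setting both brackets to zero gives the nullclines x + 0.338y = 591 and 0.642x + y = 495.
Substituting y = 495 - 0.642x into the first: x(1 - 0.338·0.642) = 591 - 0.338·495.
So x* = 424/0.783 = 541, and then y* = 495 - 0.642·541 = 148.

x* ≈ 541, y* ≈ 148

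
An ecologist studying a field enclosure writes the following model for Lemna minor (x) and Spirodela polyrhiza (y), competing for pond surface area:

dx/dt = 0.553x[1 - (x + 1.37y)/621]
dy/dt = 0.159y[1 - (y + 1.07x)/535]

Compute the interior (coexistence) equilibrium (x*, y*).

x* ≈ 240, y* ≈ 278

Setting both brackets to zero gives the nullclines x + 1.37y = 621 and 1.07x + y = 535.
Substituting y = 535 - 1.07x into the first: x(1 - 1.37·1.07) = 621 - 1.37·535.
So x* = -112/-0.466 = 240, and then y* = 535 - 1.07·240 = 278.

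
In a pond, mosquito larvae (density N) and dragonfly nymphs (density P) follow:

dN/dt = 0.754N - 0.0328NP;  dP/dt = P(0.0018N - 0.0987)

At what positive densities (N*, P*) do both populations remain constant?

Set dP/dt = 0 with P > 0: 0.0018N - 0.0987 = 0, so N* = 0.0987/0.0018 = 54.8.
Set dN/dt = 0 with N > 0: 0.754 - 0.0328P = 0, so P* = 0.754/0.0328 = 23.

N* ≈ 54.8, P* ≈ 23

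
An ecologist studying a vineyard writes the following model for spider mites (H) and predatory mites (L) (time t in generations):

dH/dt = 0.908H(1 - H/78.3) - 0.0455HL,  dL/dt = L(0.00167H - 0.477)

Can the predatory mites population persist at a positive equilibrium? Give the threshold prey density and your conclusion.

Threshold H = 286; K < 286, so no, the predator goes extinct.

The predator equation gives dL/dt > 0 only when H > 0.477/0.00167 = 286.
Without the predator, H → K = 78.3. Since 78.3 < 286, the predator cannot invade.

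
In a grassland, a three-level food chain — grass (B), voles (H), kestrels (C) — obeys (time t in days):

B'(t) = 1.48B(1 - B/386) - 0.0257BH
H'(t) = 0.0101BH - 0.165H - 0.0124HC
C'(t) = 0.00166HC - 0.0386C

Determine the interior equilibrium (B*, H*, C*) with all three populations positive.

B* ≈ 230, H* ≈ 23.3, C* ≈ 174

From dC/dt = 0: 0.00166H* = 0.0386, so H* = 23.3.
From dB/dt = 0: 1.48(1 - B*/386) = 0.0257·23.3, giving B* = 386·(1 - 0.404) = 230.
From dH/dt = 0: 0.0101·230 - 0.165 = 0.0124C*, so C* = 2.16/0.0124 = 174.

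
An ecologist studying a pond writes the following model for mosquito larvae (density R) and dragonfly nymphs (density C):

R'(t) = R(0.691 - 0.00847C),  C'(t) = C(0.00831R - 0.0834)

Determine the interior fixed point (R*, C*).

Set dC/dt = 0 with C > 0: 0.00831R - 0.0834 = 0, so R* = 0.0834/0.00831 = 10.
Set dR/dt = 0 with R > 0: 0.691 - 0.00847C = 0, so C* = 0.691/0.00847 = 81.6.

R* ≈ 10, C* ≈ 81.6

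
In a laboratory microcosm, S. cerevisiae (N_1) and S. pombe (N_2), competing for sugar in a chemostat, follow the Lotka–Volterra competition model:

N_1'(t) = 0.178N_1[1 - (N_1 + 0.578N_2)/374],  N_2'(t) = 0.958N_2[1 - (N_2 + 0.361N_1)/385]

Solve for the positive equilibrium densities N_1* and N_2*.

N_1* ≈ 191, N_2* ≈ 316

Setting both brackets to zero gives the nullclines N_1 + 0.578N_2 = 374 and 0.361N_1 + N_2 = 385.
Substituting N_2 = 385 - 0.361N_1 into the first: N_1(1 - 0.578·0.361) = 374 - 0.578·385.
So N_1* = 151/0.791 = 191, and then N_2* = 385 - 0.361·191 = 316.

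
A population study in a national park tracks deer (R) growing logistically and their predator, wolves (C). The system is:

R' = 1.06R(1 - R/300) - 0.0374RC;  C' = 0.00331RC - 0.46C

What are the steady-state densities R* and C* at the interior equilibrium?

From dC/dt = 0 with C > 0: 0.00331R* = 0.46, so R* = 139.
Substitute into dR/dt = 0: 1.06(1 - 139/300) = 0.0374C*.
The bracket is 0.537, giving C* = 0.569/0.0374 = 15.2.

R* ≈ 139, C* ≈ 15.2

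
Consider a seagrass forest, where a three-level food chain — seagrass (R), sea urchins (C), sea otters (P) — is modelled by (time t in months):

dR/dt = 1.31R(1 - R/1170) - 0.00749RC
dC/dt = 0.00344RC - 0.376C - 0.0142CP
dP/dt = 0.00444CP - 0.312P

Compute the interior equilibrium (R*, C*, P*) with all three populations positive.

From dP/dt = 0: 0.00444C* = 0.312, so C* = 70.3.
From dR/dt = 0: 1.31(1 - R*/1170) = 0.00749·70.3, giving R* = 1170·(1 - 0.402) = 700.
From dC/dt = 0: 0.00344·700 - 0.376 = 0.0142P*, so P* = 2.03/0.0142 = 143.

R* ≈ 700, C* ≈ 70.3, P* ≈ 143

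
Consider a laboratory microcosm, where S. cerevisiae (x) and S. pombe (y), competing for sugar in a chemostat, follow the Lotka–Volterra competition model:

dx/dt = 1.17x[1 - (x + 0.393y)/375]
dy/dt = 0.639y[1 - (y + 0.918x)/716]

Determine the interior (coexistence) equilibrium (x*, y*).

x* ≈ 146, y* ≈ 582

Setting both brackets to zero gives the nullclines x + 0.393y = 375 and 0.918x + y = 716.
Substituting y = 716 - 0.918x into the first: x(1 - 0.393·0.918) = 375 - 0.393·716.
So x* = 93.6/0.639 = 146, and then y* = 716 - 0.918·146 = 582.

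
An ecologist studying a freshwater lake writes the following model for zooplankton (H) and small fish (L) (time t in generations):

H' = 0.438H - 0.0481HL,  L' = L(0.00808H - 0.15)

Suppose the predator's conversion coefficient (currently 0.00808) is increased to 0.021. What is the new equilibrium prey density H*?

At the interior fixed point, setting dL/dt = 0 with L > 0 fixes H* = (predator death rate)/(HL coefficient) — independent of the other coefficients.
With the change, H* = 0.15/0.021 = 7.14; it falls from 18.6.

H* ≈ 7.14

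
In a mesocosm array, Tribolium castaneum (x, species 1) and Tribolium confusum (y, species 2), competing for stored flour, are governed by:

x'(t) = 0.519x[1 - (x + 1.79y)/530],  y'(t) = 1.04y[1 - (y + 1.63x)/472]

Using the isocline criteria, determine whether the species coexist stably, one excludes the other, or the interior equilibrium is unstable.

Compare the nullcline intercepts: K1/α12 = 530/1.79 = 296 < K2 = 472; K2/α21 = 472/1.63 = 290 < K1 = 530.
Since both are reversed, neither can invade when rare; the interior point is a saddle.

unstable coexistence (outcome depends on initial conditions)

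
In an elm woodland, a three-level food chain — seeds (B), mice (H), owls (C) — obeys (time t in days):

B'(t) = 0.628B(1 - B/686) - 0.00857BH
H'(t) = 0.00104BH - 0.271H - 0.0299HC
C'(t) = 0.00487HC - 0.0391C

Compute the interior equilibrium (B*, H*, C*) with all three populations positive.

B* ≈ 611, H* ≈ 8.03, C* ≈ 12.2

From dC/dt = 0: 0.00487H* = 0.0391, so H* = 8.03.
From dB/dt = 0: 0.628(1 - B*/686) = 0.00857·8.03, giving B* = 686·(1 - 0.11) = 611.
From dH/dt = 0: 0.00104·611 - 0.271 = 0.0299C*, so C* = 0.364/0.0299 = 12.2.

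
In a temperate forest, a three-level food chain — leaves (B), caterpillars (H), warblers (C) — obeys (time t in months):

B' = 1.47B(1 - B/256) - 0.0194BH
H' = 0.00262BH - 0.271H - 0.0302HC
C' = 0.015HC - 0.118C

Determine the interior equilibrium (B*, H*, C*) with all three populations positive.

B* ≈ 229, H* ≈ 7.87, C* ≈ 10.9

From dC/dt = 0: 0.015H* = 0.118, so H* = 7.87.
From dB/dt = 0: 1.47(1 - B*/256) = 0.0194·7.87, giving B* = 256·(1 - 0.104) = 229.
From dH/dt = 0: 0.00262·229 - 0.271 = 0.0302C*, so C* = 0.33/0.0302 = 10.9.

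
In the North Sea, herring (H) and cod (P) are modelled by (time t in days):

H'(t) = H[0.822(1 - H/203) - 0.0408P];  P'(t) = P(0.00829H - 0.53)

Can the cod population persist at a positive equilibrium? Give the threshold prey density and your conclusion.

Threshold H = 63.9; K > 63.9, so yes, the predator persists.

The predator equation gives dP/dt > 0 only when H > 0.53/0.00829 = 63.9.
Without the predator, H → K = 203. Since 203 > 63.9, the predator can invade and persist.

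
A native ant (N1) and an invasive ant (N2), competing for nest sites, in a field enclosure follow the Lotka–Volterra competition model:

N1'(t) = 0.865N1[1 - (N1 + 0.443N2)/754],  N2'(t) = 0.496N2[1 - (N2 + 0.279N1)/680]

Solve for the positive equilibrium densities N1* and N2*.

Setting both brackets to zero gives the nullclines N1 + 0.443N2 = 754 and 0.279N1 + N2 = 680.
Substituting N2 = 680 - 0.279N1 into the first: N1(1 - 0.443·0.279) = 754 - 0.443·680.
So N1* = 453/0.876 = 517, and then N2* = 680 - 0.279·517 = 536.

N1* ≈ 517, N2* ≈ 536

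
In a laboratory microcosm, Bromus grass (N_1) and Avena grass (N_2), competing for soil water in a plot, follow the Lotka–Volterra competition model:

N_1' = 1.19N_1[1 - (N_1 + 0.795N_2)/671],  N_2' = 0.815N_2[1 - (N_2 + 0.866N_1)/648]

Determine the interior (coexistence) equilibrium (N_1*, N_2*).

Setting both brackets to zero gives the nullclines N_1 + 0.795N_2 = 671 and 0.866N_1 + N_2 = 648.
Substituting N_2 = 648 - 0.866N_1 into the first: N_1(1 - 0.795·0.866) = 671 - 0.795·648.
So N_1* = 156/0.312 = 500, and then N_2* = 648 - 0.866·500 = 215.

N_1* ≈ 500, N_2* ≈ 215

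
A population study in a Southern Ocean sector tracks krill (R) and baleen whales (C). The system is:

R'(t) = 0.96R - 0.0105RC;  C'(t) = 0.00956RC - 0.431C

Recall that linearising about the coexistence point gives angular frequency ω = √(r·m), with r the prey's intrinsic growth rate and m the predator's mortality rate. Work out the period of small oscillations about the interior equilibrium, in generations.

Here r = 0.96 and m = 0.431, so r·m = 0.414.
ω = √0.414 = 0.643 per generation, hence T = 2π/ω ≈ 9.77 generations.

T ≈ 9.77 generations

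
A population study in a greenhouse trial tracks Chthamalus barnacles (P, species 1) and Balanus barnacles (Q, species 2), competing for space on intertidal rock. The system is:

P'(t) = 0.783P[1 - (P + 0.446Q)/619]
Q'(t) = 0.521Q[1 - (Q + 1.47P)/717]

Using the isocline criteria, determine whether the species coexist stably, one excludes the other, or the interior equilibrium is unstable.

Compare the nullcline intercepts: K1/α12 = 619/0.446 = 1390 > K2 = 717; K2/α21 = 717/1.47 = 488 < K1 = 619.
Since the inequalities point opposite ways, species 1 can invade but species 2 cannot.

species 1 excludes species 2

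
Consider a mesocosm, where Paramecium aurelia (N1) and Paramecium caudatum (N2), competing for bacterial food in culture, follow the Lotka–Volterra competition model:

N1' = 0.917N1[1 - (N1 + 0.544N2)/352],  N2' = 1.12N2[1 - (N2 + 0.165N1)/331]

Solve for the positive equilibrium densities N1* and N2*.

Setting both brackets to zero gives the nullclines N1 + 0.544N2 = 352 and 0.165N1 + N2 = 331.
Substituting N2 = 331 - 0.165N1 into the first: N1(1 - 0.544·0.165) = 352 - 0.544·331.
So N1* = 172/0.91 = 189, and then N2* = 331 - 0.165·189 = 300.

N1* ≈ 189, N2* ≈ 300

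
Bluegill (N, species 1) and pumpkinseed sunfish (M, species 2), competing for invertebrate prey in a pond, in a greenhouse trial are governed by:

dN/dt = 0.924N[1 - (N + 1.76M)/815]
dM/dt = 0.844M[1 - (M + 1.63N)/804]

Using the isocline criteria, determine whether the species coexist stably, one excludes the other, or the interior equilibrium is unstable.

unstable coexistence (outcome depends on initial conditions)

Compare the nullcline intercepts: K1/α12 = 815/1.76 = 463 < K2 = 804; K2/α21 = 804/1.63 = 493 < K1 = 815.
Since both are reversed, neither can invade when rare; the interior point is a saddle.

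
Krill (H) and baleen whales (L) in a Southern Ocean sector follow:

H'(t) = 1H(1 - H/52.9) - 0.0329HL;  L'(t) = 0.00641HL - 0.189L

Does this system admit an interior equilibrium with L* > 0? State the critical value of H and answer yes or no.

The predator equation gives dL/dt > 0 only when H > 0.189/0.00641 = 29.5.
Without the predator, H → K = 52.9. Since 52.9 > 29.5, the predator can invade and persist.

Threshold H = 29.5; K > 29.5, so yes, the predator persists.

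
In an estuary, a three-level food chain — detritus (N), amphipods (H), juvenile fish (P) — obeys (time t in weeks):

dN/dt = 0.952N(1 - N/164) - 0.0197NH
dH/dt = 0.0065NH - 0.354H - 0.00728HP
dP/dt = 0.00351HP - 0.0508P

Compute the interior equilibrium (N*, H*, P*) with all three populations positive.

N* ≈ 115, H* ≈ 14.5, P* ≈ 53.9

From dP/dt = 0: 0.00351H* = 0.0508, so H* = 14.5.
From dN/dt = 0: 0.952(1 - N*/164) = 0.0197·14.5, giving N* = 164·(1 - 0.299) = 115.
From dH/dt = 0: 0.0065·115 - 0.354 = 0.00728P*, so P* = 0.393/0.00728 = 53.9.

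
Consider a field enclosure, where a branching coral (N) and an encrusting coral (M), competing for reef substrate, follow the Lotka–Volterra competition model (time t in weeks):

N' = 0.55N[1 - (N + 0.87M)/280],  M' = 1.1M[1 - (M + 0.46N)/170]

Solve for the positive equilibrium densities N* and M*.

N* ≈ 220, M* ≈ 68.7

Setting both brackets to zero gives the nullclines N + 0.87M = 280 and 0.46N + M = 170.
Substituting M = 170 - 0.46N into the first: N(1 - 0.87·0.46) = 280 - 0.87·170.
So N* = 132/0.6 = 220, and then M* = 170 - 0.46·220 = 68.7.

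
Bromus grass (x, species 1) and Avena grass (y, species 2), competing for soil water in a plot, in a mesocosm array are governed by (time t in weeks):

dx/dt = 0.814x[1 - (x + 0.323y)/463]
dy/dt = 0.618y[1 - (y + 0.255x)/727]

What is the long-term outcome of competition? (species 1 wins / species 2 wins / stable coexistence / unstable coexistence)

Compare the nullcline intercepts: K1/α12 = 463/0.323 = 1430 > K2 = 727; K2/α21 = 727/0.255 = 2850 > K1 = 463.
Since both inequalities hold, each species can invade when rare, so the interior equilibrium is stable.

stable coexistence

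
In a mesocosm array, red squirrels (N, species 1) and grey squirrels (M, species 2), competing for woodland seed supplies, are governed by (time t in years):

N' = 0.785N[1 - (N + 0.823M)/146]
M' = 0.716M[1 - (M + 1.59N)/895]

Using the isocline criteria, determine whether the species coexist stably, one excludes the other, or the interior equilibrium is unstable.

Compare the nullcline intercepts: K1/α12 = 146/0.823 = 177 < K2 = 895; K2/α21 = 895/1.59 = 563 > K1 = 146.
Since the inequalities point opposite ways, species 2 can invade but species 1 cannot.

species 2 excludes species 1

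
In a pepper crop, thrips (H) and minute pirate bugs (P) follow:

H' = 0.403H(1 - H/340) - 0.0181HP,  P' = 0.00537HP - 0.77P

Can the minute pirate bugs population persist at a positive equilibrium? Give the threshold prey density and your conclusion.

Threshold H = 143; K > 143, so yes, the predator persists.

The predator equation gives dP/dt > 0 only when H > 0.77/0.00537 = 143.
Without the predator, H → K = 340. Since 340 > 143, the predator can invade and persist.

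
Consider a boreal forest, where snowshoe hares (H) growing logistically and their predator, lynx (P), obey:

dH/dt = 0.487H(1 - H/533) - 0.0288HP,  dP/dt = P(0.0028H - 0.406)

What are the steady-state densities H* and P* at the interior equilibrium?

From dP/dt = 0 with P > 0: 0.0028H* = 0.406, so H* = 145.
Substitute into dH/dt = 0: 0.487(1 - 145/533) = 0.0288P*.
The bracket is 0.728, giving P* = 0.355/0.0288 = 12.3.

H* ≈ 145, P* ≈ 12.3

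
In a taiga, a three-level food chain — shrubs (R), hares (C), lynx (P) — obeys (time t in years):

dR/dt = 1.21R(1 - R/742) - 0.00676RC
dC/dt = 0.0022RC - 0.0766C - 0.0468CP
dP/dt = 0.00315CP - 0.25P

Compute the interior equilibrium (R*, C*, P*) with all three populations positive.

From dP/dt = 0: 0.00315C* = 0.25, so C* = 79.4.
From dR/dt = 0: 1.21(1 - R*/742) = 0.00676·79.4, giving R* = 742·(1 - 0.443) = 413.
From dC/dt = 0: 0.0022·413 - 0.0766 = 0.0468P*, so P* = 0.832/0.0468 = 17.8.

R* ≈ 413, C* ≈ 79.4, P* ≈ 17.8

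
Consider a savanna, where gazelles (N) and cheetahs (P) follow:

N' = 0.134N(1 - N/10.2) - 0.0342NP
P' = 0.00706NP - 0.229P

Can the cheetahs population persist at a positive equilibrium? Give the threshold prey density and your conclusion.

The predator equation gives dP/dt > 0 only when N > 0.229/0.00706 = 32.4.
Without the predator, N → K = 10.2. Since 10.2 < 32.4, the predator cannot invade.

Threshold N = 32.4; K < 32.4, so no, the predator goes extinct.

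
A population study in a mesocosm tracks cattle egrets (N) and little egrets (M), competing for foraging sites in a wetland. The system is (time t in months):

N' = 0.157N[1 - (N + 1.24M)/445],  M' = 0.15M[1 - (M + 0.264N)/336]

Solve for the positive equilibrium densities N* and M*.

Setting both brackets to zero gives the nullclines N + 1.24M = 445 and 0.264N + M = 336.
Substituting M = 336 - 0.264N into the first: N(1 - 1.24·0.264) = 445 - 1.24·336.
So N* = 28.4/0.673 = 42.2, and then M* = 336 - 0.264·42.2 = 325.

N* ≈ 42.2, M* ≈ 325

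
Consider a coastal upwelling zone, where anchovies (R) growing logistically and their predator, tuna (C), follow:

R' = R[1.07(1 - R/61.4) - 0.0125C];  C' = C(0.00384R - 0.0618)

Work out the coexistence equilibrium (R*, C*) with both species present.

R* ≈ 16.1, C* ≈ 63.2

From dC/dt = 0 with C > 0: 0.00384R* = 0.0618, so R* = 16.1.
Substitute into dR/dt = 0: 1.07(1 - 16.1/61.4) = 0.0125C*.
The bracket is 0.738, giving C* = 0.79/0.0125 = 63.2.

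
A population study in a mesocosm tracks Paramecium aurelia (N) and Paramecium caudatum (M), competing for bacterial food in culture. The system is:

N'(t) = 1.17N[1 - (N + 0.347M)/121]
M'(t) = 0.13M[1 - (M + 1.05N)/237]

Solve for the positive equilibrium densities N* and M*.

N* ≈ 61, M* ≈ 173

Setting both brackets to zero gives the nullclines N + 0.347M = 121 and 1.05N + M = 237.
Substituting M = 237 - 1.05N into the first: N(1 - 0.347·1.05) = 121 - 0.347·237.
So N* = 38.8/0.636 = 61, and then M* = 237 - 1.05·61 = 173.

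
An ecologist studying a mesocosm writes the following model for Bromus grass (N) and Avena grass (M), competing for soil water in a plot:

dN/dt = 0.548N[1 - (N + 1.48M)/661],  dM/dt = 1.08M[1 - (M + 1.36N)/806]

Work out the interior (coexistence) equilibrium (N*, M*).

N* ≈ 525, M* ≈ 91.8

Setting both brackets to zero gives the nullclines N + 1.48M = 661 and 1.36N + M = 806.
Substituting M = 806 - 1.36N into the first: N(1 - 1.48·1.36) = 661 - 1.48·806.
So N* = -532/-1.01 = 525, and then M* = 806 - 1.36·525 = 91.8.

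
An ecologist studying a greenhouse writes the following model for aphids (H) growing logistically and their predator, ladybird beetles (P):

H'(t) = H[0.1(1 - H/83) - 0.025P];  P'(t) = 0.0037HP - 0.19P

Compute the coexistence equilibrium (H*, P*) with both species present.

From dP/dt = 0 with P > 0: 0.0037H* = 0.19, so H* = 51.4.
Substitute into dH/dt = 0: 0.1(1 - 51.4/83) = 0.025P*.
The bracket is 0.381, giving P* = 0.0381/0.025 = 1.53.

H* ≈ 51.4, P* ≈ 1.53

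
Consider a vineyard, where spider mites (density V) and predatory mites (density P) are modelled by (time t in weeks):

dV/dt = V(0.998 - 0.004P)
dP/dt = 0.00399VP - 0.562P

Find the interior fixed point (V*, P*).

Set dP/dt = 0 with P > 0: 0.00399V - 0.562 = 0, so V* = 0.562/0.00399 = 141.
Set dV/dt = 0 with V > 0: 0.998 - 0.004P = 0, so P* = 0.998/0.004 = 250.

V* ≈ 141, P* ≈ 250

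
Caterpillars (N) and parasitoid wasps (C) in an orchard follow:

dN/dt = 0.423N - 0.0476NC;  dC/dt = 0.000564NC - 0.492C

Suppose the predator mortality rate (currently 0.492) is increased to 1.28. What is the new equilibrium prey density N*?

N* ≈ 2270

At the interior fixed point, setting dC/dt = 0 with C > 0 fixes N* = (predator death rate)/(NC coefficient) — independent of the other coefficients.
With the change, N* = 1.28/0.000564 = 2270; it rises from 872.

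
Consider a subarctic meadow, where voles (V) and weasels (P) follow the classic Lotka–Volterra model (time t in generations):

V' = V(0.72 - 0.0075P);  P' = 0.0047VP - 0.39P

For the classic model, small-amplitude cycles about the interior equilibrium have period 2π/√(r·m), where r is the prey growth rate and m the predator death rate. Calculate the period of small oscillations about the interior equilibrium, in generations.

Here r = 0.72 and m = 0.39, so r·m = 0.281.
ω = √0.281 = 0.53 per generation, hence T = 2π/ω ≈ 11.9 generations.

T ≈ 11.9 generations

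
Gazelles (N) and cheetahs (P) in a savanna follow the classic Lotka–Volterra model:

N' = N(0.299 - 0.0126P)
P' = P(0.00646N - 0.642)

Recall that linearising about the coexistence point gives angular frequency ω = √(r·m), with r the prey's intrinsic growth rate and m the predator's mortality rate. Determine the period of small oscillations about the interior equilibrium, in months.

Here r = 0.299 and m = 0.642, so r·m = 0.192.
ω = √0.192 = 0.438 per month, hence T = 2π/ω ≈ 14.3 months.

T ≈ 14.3 months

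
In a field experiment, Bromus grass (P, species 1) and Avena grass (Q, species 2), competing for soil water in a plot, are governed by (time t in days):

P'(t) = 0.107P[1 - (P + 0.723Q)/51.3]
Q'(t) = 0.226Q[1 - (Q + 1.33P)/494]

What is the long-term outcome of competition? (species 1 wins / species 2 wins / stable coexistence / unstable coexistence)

species 2 excludes species 1

Compare the nullcline intercepts: K1/α12 = 51.3/0.723 = 71 < K2 = 494; K2/α21 = 494/1.33 = 371 > K1 = 51.3.
Since the inequalities point opposite ways, species 2 can invade but species 1 cannot.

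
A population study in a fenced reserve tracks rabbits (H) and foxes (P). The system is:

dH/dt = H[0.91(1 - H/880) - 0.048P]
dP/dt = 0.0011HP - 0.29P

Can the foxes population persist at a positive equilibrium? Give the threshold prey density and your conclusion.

The predator equation gives dP/dt > 0 only when H > 0.29/0.0011 = 264.
Without the predator, H → K = 880. Since 880 > 264, the predator can invade and persist.

Threshold H = 264; K > 264, so yes, the predator persists.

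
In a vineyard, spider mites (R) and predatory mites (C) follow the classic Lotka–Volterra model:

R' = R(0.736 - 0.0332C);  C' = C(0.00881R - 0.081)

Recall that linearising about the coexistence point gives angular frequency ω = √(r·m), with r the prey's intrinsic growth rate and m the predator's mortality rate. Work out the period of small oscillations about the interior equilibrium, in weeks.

T ≈ 25.7 weeks

Here r = 0.736 and m = 0.081, so r·m = 0.0596.
ω = √0.0596 = 0.244 per week, hence T = 2π/ω ≈ 25.7 weeks.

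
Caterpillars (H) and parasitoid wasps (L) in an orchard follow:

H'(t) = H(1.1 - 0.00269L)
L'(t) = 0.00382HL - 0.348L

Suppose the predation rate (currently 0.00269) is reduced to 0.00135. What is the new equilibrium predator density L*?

L* ≈ 815

At the interior fixed point, setting dH/dt = 0 with H > 0 fixes L* = (prey growth rate)/(HL coefficient) — independent of the other coefficients.
With the change, L* = 1.1/0.00135 = 815; it rises from 409.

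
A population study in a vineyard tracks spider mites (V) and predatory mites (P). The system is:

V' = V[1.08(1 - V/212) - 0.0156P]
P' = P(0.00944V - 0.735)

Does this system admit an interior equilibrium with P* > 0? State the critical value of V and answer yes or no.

Threshold V = 77.9; K > 77.9, so yes, the predator persists.

The predator equation gives dP/dt > 0 only when V > 0.735/0.00944 = 77.9.
Without the predator, V → K = 212. Since 212 > 77.9, the predator can invade and persist.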